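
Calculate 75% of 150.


Convert percentage to decimal:
75% = 0.75
Multiply:
150 x 0.75 = 112.5

112.5


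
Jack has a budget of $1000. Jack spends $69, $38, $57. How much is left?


Add up expenses:
$69 + $38 + $57 = $164
Subtract from budget:
$1000 - $164 = $836

$836


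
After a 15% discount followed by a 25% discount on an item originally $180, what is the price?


First discount:
15% of $180 = $27
Price after first discount:
$180 - $27 = $153
Second discount:
25% of $153 = $38.25
Final price:
$153 - $38.25 = $114.75

$114.75


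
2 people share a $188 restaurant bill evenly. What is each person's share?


Total bill: $188
Number of people: 2
Each pays: $188 / 2 = $94

$94


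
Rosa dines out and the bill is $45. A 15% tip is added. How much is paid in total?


Calculate the tip:
15% of $45 = $6.75
Add tip to meal cost:
$45 + $6.75 = $51.75

$51.75


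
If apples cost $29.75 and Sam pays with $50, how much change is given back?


Start with the amount paid:
$50
Subtract the price:
$50 - $29.75 = $20.25

$20.25


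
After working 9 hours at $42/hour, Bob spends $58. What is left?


Calculate earnings:
9 x $42 = $378
Subtract spending:
$378 - $58 = $320

$320


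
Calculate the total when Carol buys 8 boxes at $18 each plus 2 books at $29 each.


Cost of boxes:
8 x $18 = $144
Cost of books:
2 x $29 = $58
Add both:
$144 + $58 = $202

$202


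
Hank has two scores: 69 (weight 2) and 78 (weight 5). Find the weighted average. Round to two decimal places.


Weighted sum:
2 x 69 + 5 x 78 = 528
Total weight:
2 + 5 = 7
Weighted average:
528 / 7 = 75.4285... ≈ 75.43

75.43


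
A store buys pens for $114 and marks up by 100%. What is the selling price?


Calculate the markup amount:
100% of $114 = $114
Add to cost:
$114 + $114 = $228

$228


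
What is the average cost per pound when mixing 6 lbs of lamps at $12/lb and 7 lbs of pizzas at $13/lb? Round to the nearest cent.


Cost of lamps:
6 x $12 = $72
Cost of pizzas:
7 x $13 = $91
Total cost: $72 + $91 = $163
Total weight: 13 lbs
Average: $163 / 13 = $12.5384... ≈ $12.54/lb

$12.54/lb


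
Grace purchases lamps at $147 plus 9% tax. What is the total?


Calculate the tax:
9% of $147 = $13.23
Add tax to price:
$147 + $13.23 = $160.23

$160.23


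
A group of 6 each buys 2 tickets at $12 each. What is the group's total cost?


Cost per person:
2 x $12 = $24
Group total:
6 x $24 = $144

$144


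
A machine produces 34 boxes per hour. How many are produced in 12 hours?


Production rate: 34 boxes per hour
Time: 12 hours
Total: 34 x 12 = 408 boxes

408 boxes


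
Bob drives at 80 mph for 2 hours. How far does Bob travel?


Use the formula: distance = speed x time
Speed = 80 mph, Time = 2 hours
80 x 2 = 160 miles

160 miles


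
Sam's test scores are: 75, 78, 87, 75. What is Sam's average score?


Add the scores:
75 + 78 + 87 + 75 = 315
Divide by the number of tests:
315 / 4 = 78.75

78.75


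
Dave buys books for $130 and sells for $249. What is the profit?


Selling price = $249
Cost price = $130
Profit = selling price - cost price:
Profit = $249 - $130 = $119

$119


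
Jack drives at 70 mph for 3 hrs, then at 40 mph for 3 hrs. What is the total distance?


Leg 1 distance:
70 x 3 = 210 miles
Leg 2 distance:
40 x 3 = 120 miles
Total distance:
210 + 120 = 330 miles

330 miles


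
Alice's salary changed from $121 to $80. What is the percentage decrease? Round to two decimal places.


Find the absolute change:
|80 - 121| = 41
Divide by original and multiply by 100:
41 / 121 x 100 = 33.8842...% ≈ 33.88%

33.88%


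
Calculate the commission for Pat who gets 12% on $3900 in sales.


Convert rate to decimal:
12% = 0.12
Multiply by sales:
$3900 x 0.12 = $468

$468


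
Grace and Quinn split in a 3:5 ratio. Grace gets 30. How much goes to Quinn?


Find the multiplier:
30 / 3 = 10
Apply to Quinn's share:
5 x 10 = 50

50


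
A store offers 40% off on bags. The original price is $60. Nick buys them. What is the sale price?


Calculate the discount amount:
40% of $60 = $24
Subtract from original:
$60 - $24 = $36

$36


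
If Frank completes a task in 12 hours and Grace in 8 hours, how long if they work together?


Frank's rate: 1/12 of the job per hour
Grace's rate: 1/8 of the job per hour
Combined rate: 1/12 + 1/8 = 5/24 per hour
Time = 1 / (5/24) = 24/5 = 4.8 hours

4.8 hours


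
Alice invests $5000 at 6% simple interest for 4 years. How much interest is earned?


Use the formula I = P x R x T / 100
P x R x T = 5000 x 6 x 4 = 120000
I = 120000 / 100 = $1200

$1200


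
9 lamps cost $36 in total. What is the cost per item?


Total cost: $36
Number of items: 9
Unit price: $36 / 9 = $4

$4


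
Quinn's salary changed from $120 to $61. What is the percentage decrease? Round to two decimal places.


Find the absolute change:
|61 - 120| = 59
Divide by original and multiply by 100:
59 / 120 x 100 = 49.1666...% ≈ 49.17%

49.17%


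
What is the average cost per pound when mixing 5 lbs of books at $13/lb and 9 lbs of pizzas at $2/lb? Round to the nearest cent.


Cost of books:
5 x $13 = $65
Cost of pizzas:
9 x $2 = $18
Total cost: $65 + $18 = $83
Total weight: 14 lbs
Average: $83 / 14 = $5.9285... ≈ $5.93/lb

$5.93/lb


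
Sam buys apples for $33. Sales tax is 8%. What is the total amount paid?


Calculate the tax:
8% of $33 = $2.64
Add tax to price:
$33 + $2.64 = $35.64

$35.64


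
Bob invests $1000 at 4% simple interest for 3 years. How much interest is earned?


Use the formula I = P x R x T / 100
P x R x T = 1000 x 4 x 3 = 12000
I = 12000 / 100 = $120

$120


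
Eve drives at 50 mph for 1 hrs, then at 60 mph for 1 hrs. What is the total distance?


Leg 1 distance:
50 x 1 = 50 miles
Leg 2 distance:
60 x 1 = 60 miles
Total distance:
50 + 60 = 110 miles

110 miles


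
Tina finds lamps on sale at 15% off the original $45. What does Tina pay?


Calculate the discount amount:
15% of $45 = $6.75
Subtract from original:
$45 - $6.75 = $38.25

$38.25


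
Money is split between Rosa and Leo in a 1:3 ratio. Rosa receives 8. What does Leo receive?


Find the multiplier:
8 / 1 = 8
Apply to Leo's share:
3 x 8 = 24

24


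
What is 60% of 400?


Convert percentage to decimal:
60% = 0.6
Multiply:
400 x 0.6 = 240

240


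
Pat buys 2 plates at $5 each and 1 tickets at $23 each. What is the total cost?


Cost of plates:
2 x $5 = $10
Cost of tickets:
1 x $23 = $23
Add both:
$10 + $23 = $33

$33


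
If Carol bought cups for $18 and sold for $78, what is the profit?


Selling price = $78
Cost price = $18
Profit = selling price - cost price:
Profit = $78 - $18 = $60

$60


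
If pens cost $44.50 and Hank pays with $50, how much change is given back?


Start with the amount paid:
$50
Subtract the price:
$50 - $44.50 = $5.50

$5.50


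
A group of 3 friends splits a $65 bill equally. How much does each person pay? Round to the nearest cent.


Total bill: $65
Number of people: 3
Each pays: $65 / 3 = $21.6666... ≈ $21.67

$21.67


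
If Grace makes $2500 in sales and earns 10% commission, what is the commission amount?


Convert rate to decimal:
10% = 0.1
Multiply by sales:
$2500 x 0.1 = $250

$250


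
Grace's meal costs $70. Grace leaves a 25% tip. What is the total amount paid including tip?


Calculate the tip:
25% of $70 = $17.50
Add tip to meal cost:
$70 + $17.50 = $87.50

$87.50


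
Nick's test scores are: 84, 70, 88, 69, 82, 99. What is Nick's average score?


Add the scores:
84 + 70 + 88 + 69 + 82 + 99 = 492
Divide by the number of tests:
492 / 6 = 82

82


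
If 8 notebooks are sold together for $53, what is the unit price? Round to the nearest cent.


Total cost: $53
Number of items: 8
Unit price: $53 / 8 = $6.625 ≈ $6.63

$6.63


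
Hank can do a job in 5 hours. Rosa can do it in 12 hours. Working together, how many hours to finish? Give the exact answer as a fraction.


Hank's rate: 1/5 of the job per hour
Rosa's rate: 1/12 of the job per hour
Combined rate: 1/5 + 1/12 = 17/60 per hour
Time = 1 / (17/60) = 60/17 hours (≈ 3.53 hours)

60/17 hours


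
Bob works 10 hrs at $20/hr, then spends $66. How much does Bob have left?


Calculate earnings:
10 x $20 = $200
Subtract spending:
$200 - $66 = $134

$134


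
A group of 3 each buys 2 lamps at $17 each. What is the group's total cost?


Cost per person:
2 x $17 = $34
Group total:
3 x $34 = $102

$102


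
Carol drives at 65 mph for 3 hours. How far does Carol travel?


Use the formula: distance = speed x time
Speed = 65 mph, Time = 3 hours
65 x 3 = 195 miles

195 miles


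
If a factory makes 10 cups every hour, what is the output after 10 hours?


Production rate: 10 cups per hour
Time: 10 hours
Total: 10 x 10 = 100 cups

100 cups


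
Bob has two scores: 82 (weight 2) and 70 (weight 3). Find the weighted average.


Weighted sum:
2 x 82 + 3 x 70 = 374
Total weight:
2 + 3 = 5
Weighted average:
374 / 5 = 74.8

74.8


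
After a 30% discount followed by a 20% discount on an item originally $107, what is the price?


First discount:
30% of $107 = $32.10
Price after first discount:
$107 - $32.10 = $74.90
Second discount:
20% of $74.90 = $14.98
Final price:
$74.90 - $14.98 = $59.92

$59.92


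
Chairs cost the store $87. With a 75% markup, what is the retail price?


Calculate the markup amount:
75% of $87 = $65.25
Add to cost:
$87 + $65.25 = $152.25

$152.25


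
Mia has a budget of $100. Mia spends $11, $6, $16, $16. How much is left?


Add up expenses:
$11 + $6 + $16 + $16 = $49
Subtract from budget:
$100 - $49 = $51

$51


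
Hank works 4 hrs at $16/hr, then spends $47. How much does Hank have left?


Calculate earnings:
4 x $16 = $64
Subtract spending:
$64 - $47 = $17

$17


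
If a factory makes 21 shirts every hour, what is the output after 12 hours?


Production rate: 21 shirts per hour
Time: 12 hours
Total: 21 x 12 = 252 shirts

252 shirts


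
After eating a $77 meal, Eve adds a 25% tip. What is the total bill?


Calculate the tip:
25% of $77 = $19.25
Add tip to meal cost:
$77 + $19.25 = $96.25

$96.25


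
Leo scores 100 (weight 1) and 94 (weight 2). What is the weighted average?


Weighted sum:
1 x 100 + 2 x 94 = 288
Total weight:
1 + 2 = 3
Weighted average:
288 / 3 = 96

96


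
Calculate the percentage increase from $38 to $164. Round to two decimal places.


Find the absolute change:
|164 - 38| = 126
Divide by original and multiply by 100:
126 / 38 x 100 = 331.5789...% ≈ 331.58%

331.58%


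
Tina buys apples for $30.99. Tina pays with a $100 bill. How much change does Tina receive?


Start with the amount paid:
$100
Subtract the price:
$100 - $30.99 = $69.01

$69.01


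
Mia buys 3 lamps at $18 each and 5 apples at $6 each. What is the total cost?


Cost of lamps:
3 x $18 = $54
Cost of apples:
5 x $6 = $30
Add both:
$54 + $30 = $84

$84


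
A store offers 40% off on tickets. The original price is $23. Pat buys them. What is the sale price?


Calculate the discount amount:
40% of $23 = $9.20
Subtract from original:
$23 - $9.20 = $13.80

$13.80


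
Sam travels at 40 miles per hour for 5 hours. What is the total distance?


Use the formula: distance = speed x time
Speed = 40 mph, Time = 5 hours
40 x 5 = 200 miles

200 miles


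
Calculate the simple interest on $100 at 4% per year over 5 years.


Use the formula I = P x R x T / 100
P x R x T = 100 x 4 x 5 = 2000
I = 2000 / 100 = $20

$20


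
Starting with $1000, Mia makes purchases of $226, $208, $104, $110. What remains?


Add up expenses:
$226 + $208 + $104 + $110 = $648
Subtract from budget:
$1000 - $648 = $352

$352


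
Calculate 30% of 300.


Convert percentage to decimal:
30% = 0.3
Multiply:
300 x 0.3 = 90

90


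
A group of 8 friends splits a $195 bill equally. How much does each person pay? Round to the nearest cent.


Total bill: $195
Number of people: 8
Each pays: $195 / 8 = $24.375 ≈ $24.38

$24.38


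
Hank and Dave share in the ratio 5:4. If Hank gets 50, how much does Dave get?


Find the multiplier:
50 / 5 = 10
Apply to Dave's share:
4 x 10 = 40

40


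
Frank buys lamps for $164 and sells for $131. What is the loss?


Selling price = $131
Cost price = $164
Loss = cost price - selling price:
Loss = $164 - $131 = $33

$33


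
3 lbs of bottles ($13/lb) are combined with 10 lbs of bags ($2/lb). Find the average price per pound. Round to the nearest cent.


Cost of bottles:
3 x $13 = $39
Cost of bags:
10 x $2 = $20
Total cost: $39 + $20 = $59
Total weight: 13 lbs
Average: $59 / 13 = $4.5384... ≈ $4.54/lb

$4.54/lb


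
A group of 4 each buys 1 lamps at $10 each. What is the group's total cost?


Cost per person:
1 x $10 = $10
Group total:
4 x $10 = $40

$40


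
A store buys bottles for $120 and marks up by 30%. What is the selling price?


Calculate the markup amount:
30% of $120 = $36
Add to cost:
$120 + $36 = $156

$156


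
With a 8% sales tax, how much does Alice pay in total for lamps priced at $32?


Calculate the tax:
8% of $32 = $2.56
Add tax to price:
$32 + $2.56 = $34.56

$34.56


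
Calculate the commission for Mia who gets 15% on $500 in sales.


Convert rate to decimal:
15% = 0.15
Multiply by sales:
$500 x 0.15 = $75

$75


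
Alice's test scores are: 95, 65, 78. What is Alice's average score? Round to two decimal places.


Add the scores:
95 + 65 + 78 = 238
Divide by the number of tests:
238 / 3 = 79.3333... ≈ 79.33

79.33


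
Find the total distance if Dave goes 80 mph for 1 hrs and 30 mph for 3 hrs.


Leg 1 distance:
80 x 1 = 80 miles
Leg 2 distance:
30 x 3 = 90 miles
Total distance:
80 + 90 = 170 miles

170 miles


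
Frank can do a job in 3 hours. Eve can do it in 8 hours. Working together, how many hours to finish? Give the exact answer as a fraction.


Frank's rate: 1/3 of the job per hour
Eve's rate: 1/8 of the job per hour
Combined rate: 1/3 + 1/8 = 11/24 per hour
Time = 1 / (11/24) = 24/11 hours (≈ 2.18 hours)

24/11 hours


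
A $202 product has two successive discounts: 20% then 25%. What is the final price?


First discount:
20% of $202 = $40.40
Price after first discount:
$202 - $40.40 = $161.60
Second discount:
25% of $161.60 = $40.40
Final price:
$161.60 - $40.40 = $121.20

$121.20


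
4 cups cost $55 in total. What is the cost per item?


Total cost: $55
Number of items: 4
Unit price: $55 / 4 = $13.75

$13.75


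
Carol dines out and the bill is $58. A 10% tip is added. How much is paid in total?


Calculate the tip:
10% of $58 = $5.80
Add tip to meal cost:
$58 + $5.80 = $63.80

$63.80


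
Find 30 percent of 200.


Convert percentage to decimal:
30% = 0.3
Multiply:
200 x 0.3 = 60

60


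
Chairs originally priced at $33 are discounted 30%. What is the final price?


Calculate the discount amount:
30% of $33 = $9.90
Subtract from original:
$33 - $9.90 = $23.10

$23.10


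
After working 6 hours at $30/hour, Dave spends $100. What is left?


Calculate earnings:
6 x $30 = $180
Subtract spending:
$180 - $100 = $80

$80


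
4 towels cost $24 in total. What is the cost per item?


Total cost: $24
Number of items: 4
Unit price: $24 / 4 = $6

$6


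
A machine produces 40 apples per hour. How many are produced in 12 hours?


Production rate: 40 apples per hour
Time: 12 hours
Total: 40 x 12 = 480 apples

480 apples


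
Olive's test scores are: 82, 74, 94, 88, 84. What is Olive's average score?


Add the scores:
82 + 74 + 94 + 88 + 84 = 422
Divide by the number of tests:
422 / 5 = 84.4

84.4


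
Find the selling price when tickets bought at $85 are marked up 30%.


Calculate the markup amount:
30% of $85 = $25.50
Add to cost:
$85 + $25.50 = $110.50

$110.50


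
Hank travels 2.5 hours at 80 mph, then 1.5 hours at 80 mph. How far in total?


Leg 1 distance:
80 x 2.5 = 200 miles
Leg 2 distance:
80 x 1.5 = 120 miles
Total distance:
200 + 120 = 320 miles

320 miles


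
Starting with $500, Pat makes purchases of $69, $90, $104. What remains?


Add up expenses:
$69 + $90 + $104 = $263
Subtract from budget:
$500 - $263 = $237

$237


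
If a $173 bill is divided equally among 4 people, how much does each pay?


Total bill: $173
Number of people: 4
Each pays: $173 / 4 = $43.25

$43.25


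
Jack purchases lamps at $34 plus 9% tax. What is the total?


Calculate the tax:
9% of $34 = $3.06
Add tax to price:
$34 + $3.06 = $37.06

$37.06


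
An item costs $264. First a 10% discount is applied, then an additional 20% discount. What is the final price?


First discount:
10% of $264 = $26.40
Price after first discount:
$264 - $26.40 = $237.60
Second discount:
20% of $237.60 = $47.52
Final price:
$237.60 - $47.52 = $190.08

$190.08


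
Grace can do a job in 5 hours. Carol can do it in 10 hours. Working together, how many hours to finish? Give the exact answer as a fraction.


Grace's rate: 1/5 of the job per hour
Carol's rate: 1/10 of the job per hour
Combined rate: 1/5 + 1/10 = 3/10 per hour
Time = 1 / (3/10) = 10/3 hours (≈ 3.33 hours)

10/3 hours


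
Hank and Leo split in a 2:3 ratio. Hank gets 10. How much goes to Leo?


Find the multiplier:
10 / 2 = 5
Apply to Leo's share:
3 x 5 = 15

15


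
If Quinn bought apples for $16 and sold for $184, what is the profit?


Selling price = $184
Cost price = $16
Profit = selling price - cost price:
Profit = $184 - $16 = $168

$168


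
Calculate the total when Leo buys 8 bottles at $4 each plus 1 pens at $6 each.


Cost of bottles:
8 x $4 = $32
Cost of pens:
1 x $6 = $6
Add both:
$32 + $6 = $38

$38


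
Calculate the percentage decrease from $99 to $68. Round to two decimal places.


Find the absolute change:
|68 - 99| = 31
Divide by original and multiply by 100:
31 / 99 x 100 = 31.3131...% ≈ 31.31%

31.31%


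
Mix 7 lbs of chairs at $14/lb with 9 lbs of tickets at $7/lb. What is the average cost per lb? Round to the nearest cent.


Cost of chairs:
7 x $14 = $98
Cost of tickets:
9 x $7 = $63
Total cost: $98 + $63 = $161
Total weight: 16 lbs
Average: $161 / 16 = $10.0625 ≈ $10.06/lb

$10.06/lb


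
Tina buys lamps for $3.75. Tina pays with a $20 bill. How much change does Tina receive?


Start with the amount paid:
$20
Subtract the price:
$20 - $3.75 = $16.25

$16.25


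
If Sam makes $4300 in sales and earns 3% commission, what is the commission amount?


Convert rate to decimal:
3% = 0.03
Multiply by sales:
$4300 x 0.03 = $129

$129


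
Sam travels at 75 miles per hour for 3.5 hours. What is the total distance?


Use the formula: distance = speed x time
Speed = 75 mph, Time = 3.5 hours
75 x 3.5 = 262.5 miles

262.5 miles


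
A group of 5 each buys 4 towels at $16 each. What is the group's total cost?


Cost per person:
4 x $16 = $64
Group total:
5 x $64 = $320

$320


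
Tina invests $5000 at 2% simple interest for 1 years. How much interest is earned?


Use the formula I = P x R x T / 100
P x R x T = 5000 x 2 x 1 = 10000
I = 10000 / 100 = $100

$100


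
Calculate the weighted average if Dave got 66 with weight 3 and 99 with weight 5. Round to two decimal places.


Weighted sum:
3 x 66 + 5 x 99 = 693
Total weight:
3 + 5 = 8
Weighted average:
693 / 8 = 86.625 ≈ 86.63

86.63


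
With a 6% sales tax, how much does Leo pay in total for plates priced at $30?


Calculate the tax:
6% of $30 = $1.80
Add tax to price:
$30 + $1.80 = $31.80

$31.80


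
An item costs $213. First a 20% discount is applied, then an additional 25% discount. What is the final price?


First discount:
20% of $213 = $42.60
Price after first discount:
$213 - $42.60 = $170.40
Second discount:
25% of $170.40 = $42.60
Final price:
$170.40 - $42.60 = $127.80

$127.80


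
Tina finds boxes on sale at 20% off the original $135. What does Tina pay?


Calculate the discount amount:
20% of $135 = $27
Subtract from original:
$135 - $27 = $108

$108


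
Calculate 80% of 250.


Convert percentage to decimal:
80% = 0.8
Multiply:
250 x 0.8 = 200

200


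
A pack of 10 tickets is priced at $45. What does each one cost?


Total cost: $45
Number of items: 10
Unit price: $45 / 10 = $4.50

$4.50


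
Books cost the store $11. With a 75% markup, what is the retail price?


Calculate the markup amount:
75% of $11 = $8.25
Add to cost:
$11 + $8.25 = $19.25

$19.25


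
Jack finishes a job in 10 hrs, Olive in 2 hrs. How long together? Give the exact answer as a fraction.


Jack's rate: 1/10 of the job per hour
Olive's rate: 1/2 of the job per hour
Combined rate: 1/10 + 1/2 = 3/5 per hour
Time = 1 / (3/5) = 5/3 hours (≈ 1.67 hours)

5/3 hours


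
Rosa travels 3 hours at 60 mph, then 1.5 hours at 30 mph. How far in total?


Leg 1 distance:
60 x 3 = 180 miles
Leg 2 distance:
30 x 1.5 = 45 miles
Total distance:
180 + 45 = 225 miles

225 miles


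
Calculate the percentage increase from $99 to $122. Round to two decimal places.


Find the absolute change:
|122 - 99| = 23
Divide by original and multiply by 100:
23 / 99 x 100 = 23.2323...% ≈ 23.23%

23.23%


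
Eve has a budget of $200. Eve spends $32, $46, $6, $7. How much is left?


Add up expenses:
$32 + $46 + $6 + $7 = $91
Subtract from budget:
$200 - $91 = $109

$109


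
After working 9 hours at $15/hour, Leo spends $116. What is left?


Calculate earnings:
9 x $15 = $135
Subtract spending:
$135 - $116 = $19

$19


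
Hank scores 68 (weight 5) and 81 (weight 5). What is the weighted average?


Weighted sum:
5 x 68 + 5 x 81 = 745
Total weight:
5 + 5 = 10
Weighted average:
745 / 10 = 74.5

74.5


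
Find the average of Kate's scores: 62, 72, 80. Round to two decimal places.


Add the scores:
62 + 72 + 80 = 214
Divide by the number of tests:
214 / 3 = 71.3333... ≈ 71.33

71.33


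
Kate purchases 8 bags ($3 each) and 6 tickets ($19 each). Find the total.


Cost of bags:
8 x $3 = $24
Cost of tickets:
6 x $19 = $114
Add both:
$24 + $114 = $138

$138


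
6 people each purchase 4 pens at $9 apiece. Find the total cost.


Cost per person:
4 x $9 = $36
Group total:
6 x $36 = $216

$216


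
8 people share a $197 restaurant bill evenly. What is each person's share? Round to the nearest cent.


Total bill: $197
Number of people: 8
Each pays: $197 / 8 = $24.625 ≈ $24.63

$24.63


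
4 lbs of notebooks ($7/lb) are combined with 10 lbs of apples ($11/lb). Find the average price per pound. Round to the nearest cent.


Cost of notebooks:
4 x $7 = $28
Cost of apples:
10 x $11 = $110
Total cost: $28 + $110 = $138
Total weight: 14 lbs
Average: $138 / 14 = $9.8571... ≈ $9.86/lb

$9.86/lb


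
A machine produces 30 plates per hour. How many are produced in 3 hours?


Production rate: 30 plates per hour
Time: 3 hours
Total: 30 x 3 = 90 plates

90 plates


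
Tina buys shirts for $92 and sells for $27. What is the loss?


Selling price = $27
Cost price = $92
Loss = cost price - selling price:
Loss = $92 - $27 = $65

$65


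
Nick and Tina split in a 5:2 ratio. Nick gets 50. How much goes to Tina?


Find the multiplier:
50 / 5 = 10
Apply to Tina's share:
2 x 10 = 20

20


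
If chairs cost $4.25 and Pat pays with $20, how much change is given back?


Start with the amount paid:
$20
Subtract the price:
$20 - $4.25 = $15.75

$15.75


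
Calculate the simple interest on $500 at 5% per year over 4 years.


Use the formula I = P x R x T / 100
P x R x T = 500 x 5 x 4 = 10000
I = 10000 / 100 = $100

$100


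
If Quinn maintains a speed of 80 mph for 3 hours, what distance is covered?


Use the formula: distance = speed x time
Speed = 80 mph, Time = 3 hours
80 x 3 = 240 miles

240 miles


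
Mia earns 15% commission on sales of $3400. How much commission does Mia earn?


Convert rate to decimal:
15% = 0.15
Multiply by sales:
$3400 x 0.15 = $510

$510


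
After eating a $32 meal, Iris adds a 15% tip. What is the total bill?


Calculate the tip:
15% of $32 = $4.80
Add tip to meal cost:
$32 + $4.80 = $36.80

$36.80


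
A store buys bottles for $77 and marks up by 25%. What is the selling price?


Calculate the markup amount:
25% of $77 = $19.25
Add to cost:
$77 + $19.25 = $96.25

$96.25


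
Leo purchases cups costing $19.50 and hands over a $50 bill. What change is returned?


Start with the amount paid:
$50
Subtract the price:
$50 - $19.50 = $30.50

$30.50


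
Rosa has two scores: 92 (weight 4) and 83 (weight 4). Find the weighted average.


Weighted sum:
4 x 92 + 4 x 83 = 700
Total weight:
4 + 4 = 8
Weighted average:
700 / 8 = 87.5

87.5


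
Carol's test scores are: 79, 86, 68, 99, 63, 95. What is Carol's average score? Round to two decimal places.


Add the scores:
79 + 86 + 68 + 99 + 63 + 95 = 490
Divide by the number of tests:
490 / 6 = 81.6666... ≈ 81.67

81.67


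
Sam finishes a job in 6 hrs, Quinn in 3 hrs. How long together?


Sam's rate: 1/6 of the job per hour
Quinn's rate: 1/3 of the job per hour
Combined rate: 1/6 + 1/3 = 1/2 per hour
Time = 1 / (1/2) = 2 hours

2 hours


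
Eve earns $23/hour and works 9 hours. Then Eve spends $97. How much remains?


Calculate earnings:
9 x $23 = $207
Subtract spending:
$207 - $97 = $110

$110


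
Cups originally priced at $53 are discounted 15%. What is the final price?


Calculate the discount amount:
15% of $53 = $7.95
Subtract from original:
$53 - $7.95 = $45.05

$45.05


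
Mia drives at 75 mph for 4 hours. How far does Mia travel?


Use the formula: distance = speed x time
Speed = 75 mph, Time = 4 hours
75 x 4 = 300 miles

300 miles


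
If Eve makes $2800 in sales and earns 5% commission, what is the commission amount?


Convert rate to decimal:
5% = 0.05
Multiply by sales:
$2800 x 0.05 = $140

$140


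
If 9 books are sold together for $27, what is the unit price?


Total cost: $27
Number of items: 9
Unit price: $27 / 9 = $3

$3


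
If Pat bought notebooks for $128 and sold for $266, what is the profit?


Selling price = $266
Cost price = $128
Profit = selling price - cost price:
Profit = $266 - $128 = $138

$138


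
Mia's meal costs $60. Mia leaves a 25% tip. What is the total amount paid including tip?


Calculate the tip:
25% of $60 = $15
Add tip to meal cost:
$60 + $15 = $75

$75


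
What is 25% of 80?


Convert percentage to decimal:
25% = 0.25
Multiply:
80 x 0.25 = 20

20


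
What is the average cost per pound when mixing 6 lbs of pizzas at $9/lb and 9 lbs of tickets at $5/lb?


Cost of pizzas:
6 x $9 = $54
Cost of tickets:
9 x $5 = $45
Total cost: $54 + $45 = $99
Total weight: 15 lbs
Average: $99 / 15 = $6.60/lb

$6.60/lb


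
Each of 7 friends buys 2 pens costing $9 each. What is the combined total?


Cost per person:
2 x $9 = $18
Group total:
7 x $18 = $126

$126


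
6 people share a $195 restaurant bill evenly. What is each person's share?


Total bill: $195
Number of people: 6
Each pays: $195 / 6 = $32.50

$32.50


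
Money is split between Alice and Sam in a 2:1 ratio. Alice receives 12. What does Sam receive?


Find the multiplier:
12 / 2 = 6
Apply to Sam's share:
1 x 6 = 6

6


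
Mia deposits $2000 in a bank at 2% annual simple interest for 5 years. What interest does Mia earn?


Use the formula I = P x R x T / 100
P x R x T = 2000 x 2 x 5 = 20000
I = 20000 / 100 = $200

$200


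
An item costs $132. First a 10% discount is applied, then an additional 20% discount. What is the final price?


First discount:
10% of $132 = $13.20
Price after first discount:
$132 - $13.20 = $118.80
Second discount:
20% of $118.80 = $23.76
Final price:
$118.80 - $23.76 = $95.04

$95.04


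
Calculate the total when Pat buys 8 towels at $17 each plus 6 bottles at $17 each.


Cost of towels:
8 x $17 = $136
Cost of bottles:
6 x $17 = $102
Add both:
$136 + $102 = $238

$238


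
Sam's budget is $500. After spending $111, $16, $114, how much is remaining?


Add up expenses:
$111 + $16 + $114 = $241
Subtract from budget:
$500 - $241 = $259

$259


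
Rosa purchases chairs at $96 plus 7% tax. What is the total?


Calculate the tax:
7% of $96 = $6.72
Add tax to price:
$96 + $6.72 = $102.72

$102.72


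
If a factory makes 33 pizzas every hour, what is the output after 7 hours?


Production rate: 33 pizzas per hour
Time: 7 hours
Total: 33 x 7 = 231 pizzas

231 pizzas


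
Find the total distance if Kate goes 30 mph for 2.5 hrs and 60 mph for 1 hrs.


Leg 1 distance:
30 x 2.5 = 75 miles
Leg 2 distance:
60 x 1 = 60 miles
Total distance:
75 + 60 = 135 miles

135 miles


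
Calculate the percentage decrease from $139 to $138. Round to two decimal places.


Find the absolute change:
|138 - 139| = 1
Divide by original and multiply by 100:
1 / 139 x 100 = 0.7194...% ≈ 0.72%

0.72%


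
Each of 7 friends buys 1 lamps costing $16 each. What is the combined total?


Cost per person:
1 x $16 = $16
Group total:
7 x $16 = $112

$112


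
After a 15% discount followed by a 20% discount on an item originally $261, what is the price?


First discount:
15% of $261 = $39.15
Price after first discount:
$261 - $39.15 = $221.85
Second discount:
20% of $221.85 = $44.37
Final price:
$221.85 - $44.37 = $177.48

$177.48


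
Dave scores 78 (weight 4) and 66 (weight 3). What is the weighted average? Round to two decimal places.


Weighted sum:
4 x 78 + 3 x 66 = 510
Total weight:
4 + 3 = 7
Weighted average:
510 / 7 = 72.8571... ≈ 72.86

72.86


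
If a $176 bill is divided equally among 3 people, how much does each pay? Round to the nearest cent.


Total bill: $176
Number of people: 3
Each pays: $176 / 3 = $58.6666... ≈ $58.67

$58.67


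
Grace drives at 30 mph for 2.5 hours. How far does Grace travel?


Use the formula: distance = speed x time
Speed = 30 mph, Time = 2.5 hours
30 x 2.5 = 75 miles

75 miles


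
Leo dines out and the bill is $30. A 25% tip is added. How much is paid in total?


Calculate the tip:
25% of $30 = $7.50
Add tip to meal cost:
$30 + $7.50 = $37.50

$37.50


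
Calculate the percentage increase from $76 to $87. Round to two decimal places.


Find the absolute change:
|87 - 76| = 11
Divide by original and multiply by 100:
11 / 76 x 100 = 14.4736...% ≈ 14.47%

14.47%


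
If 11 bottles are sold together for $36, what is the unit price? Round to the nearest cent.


Total cost: $36
Number of items: 11
Unit price: $36 / 11 = $3.2727... ≈ $3.27

$3.27


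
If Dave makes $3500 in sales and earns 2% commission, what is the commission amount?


Convert rate to decimal:
2% = 0.02
Multiply by sales:
$3500 x 0.02 = $70

$70


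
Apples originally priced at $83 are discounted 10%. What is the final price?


Calculate the discount amount:
10% of $83 = $8.30
Subtract from original:
$83 - $8.30 = $74.70

$74.70


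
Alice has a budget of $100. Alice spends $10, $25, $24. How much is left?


Add up expenses:
$10 + $25 + $24 = $59
Subtract from budget:
$100 - $59 = $41

$41


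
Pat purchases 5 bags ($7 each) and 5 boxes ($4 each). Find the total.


Cost of bags:
5 x $7 = $35
Cost of boxes:
5 x $4 = $20
Add both:
$35 + $20 = $55

$55


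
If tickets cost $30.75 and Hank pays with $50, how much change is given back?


Start with the amount paid:
$50
Subtract the price:
$50 - $30.75 = $19.25

$19.25


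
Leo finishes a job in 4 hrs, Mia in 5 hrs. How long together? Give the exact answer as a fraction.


Leo's rate: 1/4 of the job per hour
Mia's rate: 1/5 of the job per hour
Combined rate: 1/4 + 1/5 = 9/20 per hour
Time = 1 / (9/20) = 20/9 hours (≈ 2.22 hours)

20/9 hours


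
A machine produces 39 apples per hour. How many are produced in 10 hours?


Production rate: 39 apples per hour
Time: 10 hours
Total: 39 x 10 = 390 apples

390 apples


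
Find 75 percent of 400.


Convert percentage to decimal:
75% = 0.75
Multiply:
400 x 0.75 = 300

300


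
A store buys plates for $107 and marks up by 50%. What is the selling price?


Calculate the markup amount:
50% of $107 = $53.50
Add to cost:
$107 + $53.50 = $160.50

$160.50


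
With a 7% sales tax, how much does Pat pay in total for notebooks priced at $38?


Calculate the tax:
7% of $38 = $2.66
Add tax to price:
$38 + $2.66 = $40.66

$40.66


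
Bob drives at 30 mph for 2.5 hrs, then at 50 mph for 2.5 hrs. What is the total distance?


Leg 1 distance:
30 x 2.5 = 75 miles
Leg 2 distance:
50 x 2.5 = 125 miles
Total distance:
75 + 125 = 200 miles

200 miles


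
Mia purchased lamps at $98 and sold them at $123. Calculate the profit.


Selling price = $123
Cost price = $98
Profit = selling price - cost price:
Profit = $123 - $98 = $25

$25


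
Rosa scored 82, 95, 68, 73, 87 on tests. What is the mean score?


Add the scores:
82 + 95 + 68 + 73 + 87 = 405
Divide by the number of tests:
405 / 5 = 81

81


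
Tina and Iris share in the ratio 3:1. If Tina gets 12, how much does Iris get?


Find the multiplier:
12 / 3 = 4
Apply to Iris's share:
1 x 4 = 4

4


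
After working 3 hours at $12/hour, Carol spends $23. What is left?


Calculate earnings:
3 x $12 = $36
Subtract spending:
$36 - $23 = $13

$13


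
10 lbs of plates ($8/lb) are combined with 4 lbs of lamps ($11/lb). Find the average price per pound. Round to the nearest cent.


Cost of plates:
10 x $8 = $80
Cost of lamps:
4 x $11 = $44
Total cost: $80 + $44 = $124
Total weight: 14 lbs
Average: $124 / 14 = $8.8571... ≈ $8.86/lb

$8.86/lb


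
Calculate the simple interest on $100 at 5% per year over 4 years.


Use the formula I = P x R x T / 100
P x R x T = 100 x 5 x 4 = 2000
I = 2000 / 100 = $20

$20


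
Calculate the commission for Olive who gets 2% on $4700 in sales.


Convert rate to decimal:
2% = 0.02
Multiply by sales:
$4700 x 0.02 = $94

$94


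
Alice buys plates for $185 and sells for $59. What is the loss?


Selling price = $59
Cost price = $185
Loss = cost price - selling price:
Loss = $185 - $59 = $126

$126


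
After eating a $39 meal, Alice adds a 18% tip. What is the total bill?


Calculate the tip:
18% of $39 = $7.02
Add tip to meal cost:
$39 + $7.02 = $46.02

$46.02


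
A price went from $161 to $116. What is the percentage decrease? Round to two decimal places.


Find the absolute change:
|116 - 161| = 45
Divide by original and multiply by 100:
45 / 161 x 100 = 27.9503...% ≈ 27.95%

27.95%


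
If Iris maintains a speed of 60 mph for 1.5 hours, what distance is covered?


Use the formula: distance = speed x time
Speed = 60 mph, Time = 1.5 hours
60 x 1.5 = 90 miles

90 miles


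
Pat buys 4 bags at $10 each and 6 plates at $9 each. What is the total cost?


Cost of bags:
4 x $10 = $40
Cost of plates:
6 x $9 = $54
Add both:
$40 + $54 = $94

$94


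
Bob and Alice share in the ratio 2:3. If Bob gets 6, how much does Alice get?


Find the multiplier:
6 / 2 = 3
Apply to Alice's share:
3 x 3 = 9

9


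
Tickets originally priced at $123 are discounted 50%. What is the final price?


Calculate the discount amount:
50% of $123 = $61.50
Subtract from original:
$123 - $61.50 = $61.50

$61.50


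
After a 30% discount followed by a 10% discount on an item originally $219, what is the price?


First discount:
30% of $219 = $65.70
Price after first discount:
$219 - $65.70 = $153.30
Second discount:
10% of $153.30 = $15.33
Final price:
$153.30 - $15.33 = $137.97

$137.97


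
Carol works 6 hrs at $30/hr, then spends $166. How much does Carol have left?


Calculate earnings:
6 x $30 = $180
Subtract spending:
$180 - $166 = $14

$14


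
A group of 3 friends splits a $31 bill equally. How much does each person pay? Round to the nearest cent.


Total bill: $31
Number of people: 3
Each pays: $31 / 3 = $10.3333... ≈ $10.33

$10.33


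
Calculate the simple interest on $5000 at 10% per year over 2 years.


Use the formula I = P x R x T / 100
P x R x T = 5000 x 10 x 2 = 100000
I = 100000 / 100 = $1000

$1000


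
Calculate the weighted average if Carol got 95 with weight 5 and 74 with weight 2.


Weighted sum:
5 x 95 + 2 x 74 = 623
Total weight:
5 + 2 = 7
Weighted average:
623 / 7 = 89

89


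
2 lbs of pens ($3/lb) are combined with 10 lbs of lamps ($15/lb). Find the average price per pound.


Cost of pens:
2 x $3 = $6
Cost of lamps:
10 x $15 = $150
Total cost: $6 + $150 = $156
Total weight: 12 lbs
Average: $156 / 12 = $13/lb

$13/lb


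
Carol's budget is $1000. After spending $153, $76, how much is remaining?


Add up expenses:
$153 + $76 = $229
Subtract from budget:
$1000 - $229 = $771

$771


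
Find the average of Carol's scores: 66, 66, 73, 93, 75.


Add the scores:
66 + 66 + 73 + 93 + 75 = 373
Divide by the number of tests:
373 / 5 = 74.6

74.6


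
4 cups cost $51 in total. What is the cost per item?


Total cost: $51
Number of items: 4
Unit price: $51 / 4 = $12.75

$12.75


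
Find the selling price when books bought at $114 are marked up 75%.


Calculate the markup amount:
75% of $114 = $85.50
Add to cost:
$114 + $85.50 = $199.50

$199.50


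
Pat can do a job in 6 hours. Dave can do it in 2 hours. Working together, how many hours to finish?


Pat's rate: 1/6 of the job per hour
Dave's rate: 1/2 of the job per hour
Combined rate: 1/6 + 1/2 = 2/3 per hour
Time = 1 / (2/3) = 3/2 = 1.5 hours

1.5 hours


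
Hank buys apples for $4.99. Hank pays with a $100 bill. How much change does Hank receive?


Start with the amount paid:
$100
Subtract the price:
$100 - $4.99 = $95.01

$95.01


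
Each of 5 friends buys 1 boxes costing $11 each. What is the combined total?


Cost per person:
1 x $11 = $11
Group total:
5 x $11 = $55

$55


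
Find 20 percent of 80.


Convert percentage to decimal:
20% = 0.2
Multiply:
80 x 0.2 = 16

16


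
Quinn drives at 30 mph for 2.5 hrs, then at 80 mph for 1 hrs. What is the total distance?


Leg 1 distance:
30 x 2.5 = 75 miles
Leg 2 distance:
80 x 1 = 80 miles
Total distance:
75 + 80 = 155 miles

155 miles


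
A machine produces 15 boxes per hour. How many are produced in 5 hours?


Production rate: 15 boxes per hour
Time: 5 hours
Total: 15 x 5 = 75 boxes

75 boxes


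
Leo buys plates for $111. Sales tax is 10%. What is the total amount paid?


Calculate the tax:
10% of $111 = $11.10
Add tax to price:
$111 + $11.10 = $122.10

$122.10


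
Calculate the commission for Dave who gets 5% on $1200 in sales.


Convert rate to decimal:
5% = 0.05
Multiply by sales:
$1200 x 0.05 = $60

$60


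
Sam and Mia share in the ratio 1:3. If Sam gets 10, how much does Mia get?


Find the multiplier:
10 / 1 = 10
Apply to Mia's share:
3 x 10 = 30

30


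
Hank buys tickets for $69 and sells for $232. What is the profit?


Selling price = $232
Cost price = $69
Profit = selling price - cost price:
Profit = $232 - $69 = $163

$163


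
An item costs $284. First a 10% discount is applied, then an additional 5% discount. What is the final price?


First discount:
10% of $284 = $28.40
Price after first discount:
$284 - $28.40 = $255.60
Second discount:
5% of $255.60 = $12.78
Final price:
$255.60 - $12.78 = $242.82

$242.82


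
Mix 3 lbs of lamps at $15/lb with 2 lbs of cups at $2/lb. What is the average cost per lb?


Cost of lamps:
3 x $15 = $45
Cost of cups:
2 x $2 = $4
Total cost: $45 + $4 = $49
Total weight: 5 lbs
Average: $49 / 5 = $9.80/lb

$9.80/lb


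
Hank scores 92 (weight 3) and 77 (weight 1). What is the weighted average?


Weighted sum:
3 x 92 + 1 x 77 = 353
Total weight:
3 + 1 = 4
Weighted average:
353 / 4 = 88.25

88.25
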